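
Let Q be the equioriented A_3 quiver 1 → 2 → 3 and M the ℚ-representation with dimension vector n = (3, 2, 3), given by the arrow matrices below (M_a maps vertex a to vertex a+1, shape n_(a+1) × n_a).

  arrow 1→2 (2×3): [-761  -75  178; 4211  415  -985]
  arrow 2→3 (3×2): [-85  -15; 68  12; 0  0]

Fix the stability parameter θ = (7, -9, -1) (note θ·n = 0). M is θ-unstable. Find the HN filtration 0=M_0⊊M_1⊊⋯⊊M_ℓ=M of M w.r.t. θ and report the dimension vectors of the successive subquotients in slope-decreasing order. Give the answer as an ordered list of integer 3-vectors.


Interval decomposition of M: I[1,1], I[1,2], I[1,3], I[3,3]^2.
HN type (ℓ=2): μ^(1)=7; μ^(2)=-1

((1, 0, 0); (2, 2, 3))


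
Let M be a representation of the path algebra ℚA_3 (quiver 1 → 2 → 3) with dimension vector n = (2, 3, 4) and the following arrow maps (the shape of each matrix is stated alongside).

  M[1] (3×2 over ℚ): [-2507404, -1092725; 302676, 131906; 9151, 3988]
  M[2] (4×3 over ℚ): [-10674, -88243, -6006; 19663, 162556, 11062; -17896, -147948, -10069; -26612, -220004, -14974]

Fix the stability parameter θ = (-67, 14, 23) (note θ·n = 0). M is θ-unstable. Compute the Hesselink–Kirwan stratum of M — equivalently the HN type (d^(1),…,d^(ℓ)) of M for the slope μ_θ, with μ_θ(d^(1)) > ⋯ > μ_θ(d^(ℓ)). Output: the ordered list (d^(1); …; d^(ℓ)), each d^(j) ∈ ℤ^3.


Interval decomposition of M: I[1,3]^2, I[2,3], I[3,3].
HN type (ℓ=3): μ^(1)=23; μ^(2)=14; μ^(3)=-67

((0, 0, 4); (0, 3, 0); (2, 0, 0))


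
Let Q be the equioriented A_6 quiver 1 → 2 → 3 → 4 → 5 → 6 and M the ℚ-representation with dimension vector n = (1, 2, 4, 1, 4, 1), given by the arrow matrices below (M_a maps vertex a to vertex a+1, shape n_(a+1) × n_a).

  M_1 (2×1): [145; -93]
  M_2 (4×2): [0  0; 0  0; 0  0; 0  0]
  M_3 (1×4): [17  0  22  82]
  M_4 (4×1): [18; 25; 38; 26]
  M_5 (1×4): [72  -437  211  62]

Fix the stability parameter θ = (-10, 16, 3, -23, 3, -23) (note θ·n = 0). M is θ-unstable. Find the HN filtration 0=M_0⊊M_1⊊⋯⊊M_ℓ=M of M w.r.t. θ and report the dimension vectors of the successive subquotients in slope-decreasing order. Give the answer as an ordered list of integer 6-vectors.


Interval decomposition of M: I[1,2], I[2,2], I[3,3]^3, I[3,6], I[5,5]^3.
HN type (ℓ=3): μ^(1)=16; μ^(2)=3; μ^(3)=-10

((0, 2, 0, 0, 0, 0); (0, 0, 3, 0, 3, 0); (1, 0, 1, 1, 1, 1))


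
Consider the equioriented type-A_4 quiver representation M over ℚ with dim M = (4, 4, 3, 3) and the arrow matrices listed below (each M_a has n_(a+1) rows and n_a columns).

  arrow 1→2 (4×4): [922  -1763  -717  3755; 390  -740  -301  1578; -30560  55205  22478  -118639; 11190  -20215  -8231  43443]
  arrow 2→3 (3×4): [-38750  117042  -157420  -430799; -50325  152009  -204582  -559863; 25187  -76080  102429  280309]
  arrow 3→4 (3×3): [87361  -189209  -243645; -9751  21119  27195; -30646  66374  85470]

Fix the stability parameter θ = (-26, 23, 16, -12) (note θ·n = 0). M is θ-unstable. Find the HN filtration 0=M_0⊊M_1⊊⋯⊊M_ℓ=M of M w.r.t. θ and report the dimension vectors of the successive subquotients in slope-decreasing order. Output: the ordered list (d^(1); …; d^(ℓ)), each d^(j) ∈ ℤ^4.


Interval decomposition of M: I[1,1]^2, I[1,3]^2, I[2,2], I[2,4], I[4,4]^2.
HN type (ℓ=5): μ^(1)=23; μ^(2)=39/2; μ^(3)=9; μ^(4)=-12; μ^(5)=-26

((0, 1, 0, 0); (0, 2, 2, 0); (0, 1, 1, 1); (0, 0, 0, 2); (4, 0, 0, 0))


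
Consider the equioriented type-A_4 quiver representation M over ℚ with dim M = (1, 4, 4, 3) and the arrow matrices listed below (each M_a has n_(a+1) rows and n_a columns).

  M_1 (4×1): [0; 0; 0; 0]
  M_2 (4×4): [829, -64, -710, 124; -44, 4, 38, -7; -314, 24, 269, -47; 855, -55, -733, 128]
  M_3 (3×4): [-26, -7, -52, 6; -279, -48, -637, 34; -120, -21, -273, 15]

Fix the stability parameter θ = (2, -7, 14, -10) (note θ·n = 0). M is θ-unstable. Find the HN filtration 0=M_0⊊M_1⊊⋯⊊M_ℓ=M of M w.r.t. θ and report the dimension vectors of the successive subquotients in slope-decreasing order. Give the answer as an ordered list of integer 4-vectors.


Via rank(M_{q-1}∘⋯∘M_p): M ≅ I[1,1], I[2,3], I[2,4]^3.
μ_θ-semistable layers: μ^(1)=14; μ^(2)=2; μ^(3)=-7

((0, 0, 1, 0); (1, 0, 3, 3); (0, 4, 0, 0))


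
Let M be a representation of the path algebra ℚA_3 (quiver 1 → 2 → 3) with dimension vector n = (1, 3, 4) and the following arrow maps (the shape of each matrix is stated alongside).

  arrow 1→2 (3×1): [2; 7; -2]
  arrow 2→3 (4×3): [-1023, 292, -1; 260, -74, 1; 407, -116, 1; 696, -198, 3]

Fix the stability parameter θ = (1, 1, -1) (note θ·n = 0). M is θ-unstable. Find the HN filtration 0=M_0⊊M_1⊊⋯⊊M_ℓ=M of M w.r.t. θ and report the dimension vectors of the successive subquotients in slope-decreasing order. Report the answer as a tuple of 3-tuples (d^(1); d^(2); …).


Via rank(M_{q-1}∘⋯∘M_p): M ≅ I[1,2], I[2,3]^2, I[3,3]^2.
μ_θ-semistable layers: μ^(1)=1; μ^(2)=0; μ^(3)=-1

((1, 1, 0); (0, 2, 2); (0, 0, 2))


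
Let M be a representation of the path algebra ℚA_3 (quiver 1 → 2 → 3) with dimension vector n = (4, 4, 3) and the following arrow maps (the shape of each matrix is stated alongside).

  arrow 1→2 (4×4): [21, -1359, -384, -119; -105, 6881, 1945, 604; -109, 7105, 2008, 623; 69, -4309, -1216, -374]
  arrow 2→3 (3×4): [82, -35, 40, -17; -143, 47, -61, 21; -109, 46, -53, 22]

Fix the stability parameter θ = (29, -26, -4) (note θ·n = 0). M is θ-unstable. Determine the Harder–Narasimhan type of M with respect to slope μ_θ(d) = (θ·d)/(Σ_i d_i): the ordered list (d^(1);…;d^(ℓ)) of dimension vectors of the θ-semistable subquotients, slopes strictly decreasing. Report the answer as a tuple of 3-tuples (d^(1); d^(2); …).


Via rank(M_{q-1}∘⋯∘M_p): M ≅ I[1,2], I[1,3]^3.
μ_θ-semistable layers: μ^(1)=3/2; μ^(2)=-1/3

((1, 1, 0); (3, 3, 3))


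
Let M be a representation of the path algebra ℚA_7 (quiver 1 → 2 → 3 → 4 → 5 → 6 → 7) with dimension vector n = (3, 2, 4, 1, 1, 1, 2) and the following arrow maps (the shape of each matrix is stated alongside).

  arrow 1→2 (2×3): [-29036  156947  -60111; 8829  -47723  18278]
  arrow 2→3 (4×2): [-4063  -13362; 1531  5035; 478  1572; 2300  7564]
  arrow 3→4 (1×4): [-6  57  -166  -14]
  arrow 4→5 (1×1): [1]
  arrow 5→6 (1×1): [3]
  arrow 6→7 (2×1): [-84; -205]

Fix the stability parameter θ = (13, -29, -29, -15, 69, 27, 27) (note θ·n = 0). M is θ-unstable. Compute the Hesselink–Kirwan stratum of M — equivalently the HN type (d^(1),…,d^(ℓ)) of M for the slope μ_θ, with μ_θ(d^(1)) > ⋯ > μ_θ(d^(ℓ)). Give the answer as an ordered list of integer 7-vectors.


Barcode: M ≅ I[1,1], I[1,3], I[1,7], I[3,3]^2, I[7,7]. HN layers by μ_θ (5 steps, strictly decreasing):
  μ^(1)=41; μ^(2)=27; μ^(3)=13; μ^(4)=-15; μ^(5)=-29

((0, 0, 0, 0, 1, 1, 1); (0, 0, 0, 0, 0, 0, 1); (1, 0, 0, 0, 0, 0, 0); (2, 2, 2, 1, 0, 0, 0); (0, 0, 2, 0, 0, 0, 0))


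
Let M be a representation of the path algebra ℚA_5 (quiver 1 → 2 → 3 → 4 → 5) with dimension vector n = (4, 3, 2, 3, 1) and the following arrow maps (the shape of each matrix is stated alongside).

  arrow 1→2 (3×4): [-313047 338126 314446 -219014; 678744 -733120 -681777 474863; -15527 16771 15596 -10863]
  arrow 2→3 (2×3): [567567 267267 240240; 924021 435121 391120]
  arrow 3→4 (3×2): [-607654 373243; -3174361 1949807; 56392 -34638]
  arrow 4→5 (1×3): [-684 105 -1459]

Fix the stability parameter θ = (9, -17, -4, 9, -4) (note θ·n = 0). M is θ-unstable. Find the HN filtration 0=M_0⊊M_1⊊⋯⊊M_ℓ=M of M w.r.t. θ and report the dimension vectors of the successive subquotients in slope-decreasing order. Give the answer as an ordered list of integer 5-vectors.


Barcode: M ≅ I[1,1], I[1,2]^2, I[1,5], I[3,4], I[4,4]. HN layers by μ_θ (3 steps, strictly decreasing):
  μ^(1)=9; μ^(2)=5/2; μ^(3)=-4

((1, 0, 0, 2, 0); (0, 0, 0, 1, 1); (3, 3, 2, 0, 0))


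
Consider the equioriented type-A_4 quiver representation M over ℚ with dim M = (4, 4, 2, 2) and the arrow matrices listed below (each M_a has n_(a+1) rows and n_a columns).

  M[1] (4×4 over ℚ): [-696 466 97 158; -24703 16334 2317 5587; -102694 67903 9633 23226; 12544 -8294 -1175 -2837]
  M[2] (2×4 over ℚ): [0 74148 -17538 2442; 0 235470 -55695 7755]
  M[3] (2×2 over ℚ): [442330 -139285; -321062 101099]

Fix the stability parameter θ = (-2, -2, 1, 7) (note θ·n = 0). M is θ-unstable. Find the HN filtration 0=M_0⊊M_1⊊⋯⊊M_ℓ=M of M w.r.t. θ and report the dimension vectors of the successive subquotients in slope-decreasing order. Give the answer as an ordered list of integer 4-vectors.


Via rank(M_{q-1}∘⋯∘M_p): M ≅ I[1,2]^3, I[1,4], I[3,3], I[4,4].
μ_θ-semistable layers: μ^(1)=7; μ^(2)=1; μ^(3)=-2

((0, 0, 0, 2); (0, 0, 2, 0); (4, 4, 0, 0))


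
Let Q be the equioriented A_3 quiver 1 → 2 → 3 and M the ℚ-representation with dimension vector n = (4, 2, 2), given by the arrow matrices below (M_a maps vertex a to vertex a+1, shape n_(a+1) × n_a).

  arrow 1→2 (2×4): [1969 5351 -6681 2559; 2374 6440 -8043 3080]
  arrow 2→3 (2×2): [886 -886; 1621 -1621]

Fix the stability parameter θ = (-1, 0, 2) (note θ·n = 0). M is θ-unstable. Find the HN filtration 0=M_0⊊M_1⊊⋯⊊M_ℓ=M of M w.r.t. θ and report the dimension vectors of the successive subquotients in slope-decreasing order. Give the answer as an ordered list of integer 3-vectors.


Barcode: M ≅ I[1,1]^2, I[1,2], I[1,3], I[3,3]. HN layers by μ_θ (3 steps, strictly decreasing):
  μ^(1)=2; μ^(2)=0; μ^(3)=-1

((0, 0, 2); (0, 2, 0); (4, 0, 0))


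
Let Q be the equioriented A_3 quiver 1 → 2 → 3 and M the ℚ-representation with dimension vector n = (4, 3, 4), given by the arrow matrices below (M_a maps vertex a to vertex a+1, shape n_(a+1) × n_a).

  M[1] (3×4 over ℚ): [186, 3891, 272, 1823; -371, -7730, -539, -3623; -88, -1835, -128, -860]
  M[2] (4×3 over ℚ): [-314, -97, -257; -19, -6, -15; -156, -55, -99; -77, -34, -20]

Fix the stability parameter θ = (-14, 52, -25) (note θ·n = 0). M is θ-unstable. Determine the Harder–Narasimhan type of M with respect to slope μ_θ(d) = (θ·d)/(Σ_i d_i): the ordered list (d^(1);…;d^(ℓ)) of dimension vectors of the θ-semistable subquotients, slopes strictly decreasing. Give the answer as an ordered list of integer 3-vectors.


Interval decomposition of M: I[1,1], I[1,3]^3, I[3,3].
HN type (ℓ=3): μ^(1)=27/2; μ^(2)=-14; μ^(3)=-25

((0, 3, 3); (4, 0, 0); (0, 0, 1))


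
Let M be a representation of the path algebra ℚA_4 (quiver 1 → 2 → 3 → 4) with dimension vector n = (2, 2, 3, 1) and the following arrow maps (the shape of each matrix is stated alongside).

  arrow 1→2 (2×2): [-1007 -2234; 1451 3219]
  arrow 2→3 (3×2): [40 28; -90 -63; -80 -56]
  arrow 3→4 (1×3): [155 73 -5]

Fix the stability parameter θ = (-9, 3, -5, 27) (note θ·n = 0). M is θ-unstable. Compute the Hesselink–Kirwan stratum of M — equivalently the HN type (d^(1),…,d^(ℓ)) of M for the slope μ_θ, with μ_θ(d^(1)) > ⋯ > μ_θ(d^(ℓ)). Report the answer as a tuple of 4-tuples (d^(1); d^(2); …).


Via rank(M_{q-1}∘⋯∘M_p): M ≅ I[1,2], I[1,4], I[3,3]^2.
μ_θ-semistable layers: μ^(1)=27; μ^(2)=3; μ^(3)=-1; μ^(4)=-5; μ^(5)=-9

((0, 0, 0, 1); (0, 1, 0, 0); (0, 1, 1, 0); (0, 0, 2, 0); (2, 0, 0, 0))


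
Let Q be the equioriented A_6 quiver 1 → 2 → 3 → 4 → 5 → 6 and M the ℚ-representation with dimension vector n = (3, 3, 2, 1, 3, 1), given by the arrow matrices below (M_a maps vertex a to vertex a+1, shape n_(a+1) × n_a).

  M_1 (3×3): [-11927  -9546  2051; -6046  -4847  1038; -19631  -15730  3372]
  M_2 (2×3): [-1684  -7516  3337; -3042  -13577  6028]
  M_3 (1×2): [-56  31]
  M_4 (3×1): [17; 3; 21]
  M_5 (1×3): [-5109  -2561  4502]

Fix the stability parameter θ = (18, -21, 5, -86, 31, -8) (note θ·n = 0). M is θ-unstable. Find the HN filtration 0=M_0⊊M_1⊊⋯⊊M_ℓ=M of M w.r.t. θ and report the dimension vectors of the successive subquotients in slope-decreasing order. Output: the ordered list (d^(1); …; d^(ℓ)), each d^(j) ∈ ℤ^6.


Barcode: M ≅ I[1,2], I[1,3], I[1,6], I[5,5]^2. HN layers by μ_θ (5 steps, strictly decreasing):
  μ^(1)=31; μ^(2)=23/2; μ^(3)=5; μ^(4)=-3/2; μ^(5)=-21

((0, 0, 0, 0, 2, 0); (0, 0, 0, 0, 1, 1); (0, 0, 1, 0, 0, 0); (2, 2, 0, 0, 0, 0); (1, 1, 1, 1, 0, 0))


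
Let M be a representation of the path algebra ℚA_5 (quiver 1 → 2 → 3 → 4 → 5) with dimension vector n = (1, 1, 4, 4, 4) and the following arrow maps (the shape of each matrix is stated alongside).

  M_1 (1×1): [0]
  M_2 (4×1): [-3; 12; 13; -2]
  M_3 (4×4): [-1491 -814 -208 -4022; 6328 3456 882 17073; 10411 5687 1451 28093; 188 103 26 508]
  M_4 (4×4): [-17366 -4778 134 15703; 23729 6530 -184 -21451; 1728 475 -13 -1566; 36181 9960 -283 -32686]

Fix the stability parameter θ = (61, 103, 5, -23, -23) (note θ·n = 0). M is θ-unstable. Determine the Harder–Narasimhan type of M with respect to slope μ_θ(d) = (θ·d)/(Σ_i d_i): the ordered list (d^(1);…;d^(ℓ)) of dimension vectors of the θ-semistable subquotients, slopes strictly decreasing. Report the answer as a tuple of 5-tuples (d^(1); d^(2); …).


Barcode: M ≅ I[1,1], I[2,5], I[3,5]^3. HN layers by μ_θ (3 steps, strictly decreasing):
  μ^(1)=61; μ^(2)=31/2; μ^(3)=-41/3

((1, 0, 0, 0, 0); (0, 1, 1, 1, 1); (0, 0, 3, 3, 3))


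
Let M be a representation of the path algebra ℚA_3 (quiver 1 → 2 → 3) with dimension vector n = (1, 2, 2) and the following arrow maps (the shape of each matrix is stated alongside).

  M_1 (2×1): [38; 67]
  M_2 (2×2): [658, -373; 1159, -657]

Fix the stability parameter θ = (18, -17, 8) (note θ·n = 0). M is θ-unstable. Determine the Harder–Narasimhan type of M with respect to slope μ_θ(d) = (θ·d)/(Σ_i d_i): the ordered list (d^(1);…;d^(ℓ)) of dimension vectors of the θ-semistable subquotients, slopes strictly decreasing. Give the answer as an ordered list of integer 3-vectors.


Via rank(M_{q-1}∘⋯∘M_p): M ≅ I[1,3], I[2,3].
μ_θ-semistable layers: μ^(1)=8; μ^(2)=1/2; μ^(3)=-17

((0, 0, 2); (1, 1, 0); (0, 1, 0))


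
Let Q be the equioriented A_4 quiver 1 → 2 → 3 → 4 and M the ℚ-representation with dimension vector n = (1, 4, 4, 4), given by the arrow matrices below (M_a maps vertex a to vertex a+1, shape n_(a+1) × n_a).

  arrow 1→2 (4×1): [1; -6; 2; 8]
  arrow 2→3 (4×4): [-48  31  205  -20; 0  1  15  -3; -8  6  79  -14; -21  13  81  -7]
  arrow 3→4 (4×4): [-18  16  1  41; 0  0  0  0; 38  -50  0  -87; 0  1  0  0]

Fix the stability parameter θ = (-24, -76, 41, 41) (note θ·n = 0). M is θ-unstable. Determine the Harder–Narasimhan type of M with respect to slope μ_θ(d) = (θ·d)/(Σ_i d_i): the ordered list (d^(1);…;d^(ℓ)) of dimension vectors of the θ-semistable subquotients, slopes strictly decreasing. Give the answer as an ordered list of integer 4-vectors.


Barcode: M ≅ I[1,4], I[2,3], I[2,4]^2, I[4,4]. HN layers by μ_θ (3 steps, strictly decreasing):
  μ^(1)=41; μ^(2)=-50; μ^(3)=-76

((0, 0, 4, 4); (1, 1, 0, 0); (0, 3, 0, 0))


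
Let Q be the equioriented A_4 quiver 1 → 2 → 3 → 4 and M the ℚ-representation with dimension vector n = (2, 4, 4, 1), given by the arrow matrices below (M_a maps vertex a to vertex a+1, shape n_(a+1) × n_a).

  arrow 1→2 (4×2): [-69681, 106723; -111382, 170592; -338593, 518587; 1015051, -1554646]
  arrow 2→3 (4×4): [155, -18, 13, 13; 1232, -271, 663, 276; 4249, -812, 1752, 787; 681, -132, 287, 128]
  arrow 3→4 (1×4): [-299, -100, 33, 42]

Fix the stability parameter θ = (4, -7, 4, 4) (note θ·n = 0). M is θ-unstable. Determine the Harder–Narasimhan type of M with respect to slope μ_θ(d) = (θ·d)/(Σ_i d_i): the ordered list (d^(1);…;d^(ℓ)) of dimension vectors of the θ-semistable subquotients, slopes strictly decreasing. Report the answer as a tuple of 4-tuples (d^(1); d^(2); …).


Barcode: M ≅ I[1,3], I[1,4], I[2,3]^2. HN layers by μ_θ (3 steps, strictly decreasing):
  μ^(1)=4; μ^(2)=-3/2; μ^(3)=-7

((0, 0, 4, 1); (2, 2, 0, 0); (0, 2, 0, 0))


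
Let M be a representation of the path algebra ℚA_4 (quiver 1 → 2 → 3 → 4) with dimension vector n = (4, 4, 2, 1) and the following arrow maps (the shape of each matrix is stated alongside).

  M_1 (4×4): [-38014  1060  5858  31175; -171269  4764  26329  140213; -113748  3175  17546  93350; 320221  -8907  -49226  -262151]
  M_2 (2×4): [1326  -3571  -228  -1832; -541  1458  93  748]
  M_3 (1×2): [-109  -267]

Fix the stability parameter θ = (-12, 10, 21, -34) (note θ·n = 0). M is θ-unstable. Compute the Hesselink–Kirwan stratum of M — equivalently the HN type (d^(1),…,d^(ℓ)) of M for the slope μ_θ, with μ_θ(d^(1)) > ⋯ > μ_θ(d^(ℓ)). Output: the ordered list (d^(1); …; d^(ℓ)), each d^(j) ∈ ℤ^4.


Via rank(M_{q-1}∘⋯∘M_p): M ≅ I[1,2]^2, I[1,3], I[1,4].
μ_θ-semistable layers: μ^(1)=21; μ^(2)=10; μ^(3)=-1; μ^(4)=-12

((0, 0, 1, 0); (0, 3, 0, 0); (0, 1, 1, 1); (4, 0, 0, 0))


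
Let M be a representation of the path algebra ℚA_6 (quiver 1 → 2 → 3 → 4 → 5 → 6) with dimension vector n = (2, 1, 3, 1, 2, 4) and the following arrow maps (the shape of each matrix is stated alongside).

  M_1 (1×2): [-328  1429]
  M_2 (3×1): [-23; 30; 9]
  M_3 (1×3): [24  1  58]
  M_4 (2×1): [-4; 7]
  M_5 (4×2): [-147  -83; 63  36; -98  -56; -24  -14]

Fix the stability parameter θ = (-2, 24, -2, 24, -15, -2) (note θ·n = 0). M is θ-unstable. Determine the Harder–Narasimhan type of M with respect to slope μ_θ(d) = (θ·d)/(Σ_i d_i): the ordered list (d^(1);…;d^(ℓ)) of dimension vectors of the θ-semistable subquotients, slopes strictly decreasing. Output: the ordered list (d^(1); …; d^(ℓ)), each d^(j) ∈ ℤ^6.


Barcode: M ≅ I[1,1], I[1,3], I[3,3], I[3,6], I[5,6], I[6,6]^2. HN layers by μ_θ (4 steps, strictly decreasing):
  μ^(1)=11; μ^(2)=7/3; μ^(3)=-2; μ^(4)=-15

((0, 1, 1, 0, 0, 0); (0, 0, 0, 1, 1, 1); (2, 0, 2, 0, 0, 3); (0, 0, 0, 0, 1, 0))


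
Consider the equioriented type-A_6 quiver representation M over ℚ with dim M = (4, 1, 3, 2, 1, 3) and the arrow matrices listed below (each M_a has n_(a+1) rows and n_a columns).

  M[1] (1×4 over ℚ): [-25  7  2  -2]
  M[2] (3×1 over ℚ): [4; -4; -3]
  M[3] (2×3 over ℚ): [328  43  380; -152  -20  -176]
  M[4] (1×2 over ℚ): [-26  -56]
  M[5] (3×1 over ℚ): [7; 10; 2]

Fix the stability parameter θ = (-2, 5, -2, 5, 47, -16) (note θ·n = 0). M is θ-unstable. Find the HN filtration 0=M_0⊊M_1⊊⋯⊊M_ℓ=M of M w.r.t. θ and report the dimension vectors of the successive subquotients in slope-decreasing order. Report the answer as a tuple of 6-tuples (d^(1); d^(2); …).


Via rank(M_{q-1}∘⋯∘M_p): M ≅ I[1,1]^3, I[1,3], I[3,4], I[3,6], I[6,6]^2.
μ_θ-semistable layers: μ^(1)=31/2; μ^(2)=5; μ^(3)=3/2; μ^(4)=-2; μ^(5)=-16

((0, 0, 0, 0, 1, 1); (0, 0, 0, 2, 0, 0); (0, 1, 1, 0, 0, 0); (4, 0, 2, 0, 0, 0); (0, 0, 0, 0, 0, 2))


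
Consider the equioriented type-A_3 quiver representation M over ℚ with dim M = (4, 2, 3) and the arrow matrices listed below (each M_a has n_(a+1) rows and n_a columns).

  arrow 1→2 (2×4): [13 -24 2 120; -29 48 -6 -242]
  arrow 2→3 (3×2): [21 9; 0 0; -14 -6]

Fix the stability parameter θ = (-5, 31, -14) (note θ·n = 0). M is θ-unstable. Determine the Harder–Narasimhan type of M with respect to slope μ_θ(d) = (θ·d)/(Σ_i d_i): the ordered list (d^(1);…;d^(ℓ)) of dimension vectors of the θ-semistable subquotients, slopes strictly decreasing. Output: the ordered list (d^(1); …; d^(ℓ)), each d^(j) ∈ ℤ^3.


Barcode: M ≅ I[1,1]^2, I[1,2], I[1,3], I[3,3]^2. HN layers by μ_θ (4 steps, strictly decreasing):
  μ^(1)=31; μ^(2)=17/2; μ^(3)=-5; μ^(4)=-14

((0, 1, 0); (0, 1, 1); (4, 0, 0); (0, 0, 2))


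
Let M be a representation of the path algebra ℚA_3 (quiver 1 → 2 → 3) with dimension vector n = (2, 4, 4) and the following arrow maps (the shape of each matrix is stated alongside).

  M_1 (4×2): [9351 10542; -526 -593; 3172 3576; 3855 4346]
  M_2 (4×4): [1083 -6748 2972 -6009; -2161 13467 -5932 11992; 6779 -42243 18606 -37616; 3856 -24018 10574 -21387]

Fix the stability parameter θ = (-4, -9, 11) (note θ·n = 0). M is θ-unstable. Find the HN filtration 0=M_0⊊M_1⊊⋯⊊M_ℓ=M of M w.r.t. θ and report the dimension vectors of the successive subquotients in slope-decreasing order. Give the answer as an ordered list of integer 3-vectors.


Interval decomposition of M: I[1,3]^2, I[2,3]^2.
HN type (ℓ=3): μ^(1)=11; μ^(2)=-13/2; μ^(3)=-9

((0, 0, 4); (2, 2, 0); (0, 2, 0))


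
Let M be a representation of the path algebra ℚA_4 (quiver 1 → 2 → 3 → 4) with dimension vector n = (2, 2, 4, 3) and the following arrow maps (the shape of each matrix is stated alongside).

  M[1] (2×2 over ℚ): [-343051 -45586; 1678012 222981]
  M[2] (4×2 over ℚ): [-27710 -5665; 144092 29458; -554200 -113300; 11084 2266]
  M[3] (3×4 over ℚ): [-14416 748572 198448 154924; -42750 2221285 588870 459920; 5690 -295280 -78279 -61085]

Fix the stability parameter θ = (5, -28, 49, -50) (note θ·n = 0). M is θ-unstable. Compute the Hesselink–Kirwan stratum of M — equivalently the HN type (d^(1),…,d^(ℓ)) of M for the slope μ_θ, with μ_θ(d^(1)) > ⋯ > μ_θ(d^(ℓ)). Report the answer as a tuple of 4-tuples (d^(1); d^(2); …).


Via rank(M_{q-1}∘⋯∘M_p): M ≅ I[1,2], I[1,3], I[3,4]^3.
μ_θ-semistable layers: μ^(1)=49; μ^(2)=-1/2; μ^(3)=-23/2

((0, 0, 1, 0); (0, 0, 3, 3); (2, 2, 0, 0))


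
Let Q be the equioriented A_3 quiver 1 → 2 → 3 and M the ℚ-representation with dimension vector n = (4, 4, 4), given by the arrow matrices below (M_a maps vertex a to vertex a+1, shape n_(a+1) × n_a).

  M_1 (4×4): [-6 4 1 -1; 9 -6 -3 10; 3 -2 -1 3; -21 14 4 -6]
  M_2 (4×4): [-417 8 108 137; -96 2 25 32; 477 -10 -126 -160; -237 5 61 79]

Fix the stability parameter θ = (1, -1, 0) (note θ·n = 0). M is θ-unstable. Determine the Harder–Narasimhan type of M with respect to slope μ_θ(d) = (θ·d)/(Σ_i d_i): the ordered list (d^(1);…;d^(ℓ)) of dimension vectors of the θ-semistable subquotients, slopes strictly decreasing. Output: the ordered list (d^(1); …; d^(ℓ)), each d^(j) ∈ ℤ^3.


Barcode: M ≅ I[1,1], I[1,3]^3, I[2,3]. HN layers by μ_θ (3 steps, strictly decreasing):
  μ^(1)=1; μ^(2)=0; μ^(3)=-1

((1, 0, 0); (3, 3, 4); (0, 1, 0))


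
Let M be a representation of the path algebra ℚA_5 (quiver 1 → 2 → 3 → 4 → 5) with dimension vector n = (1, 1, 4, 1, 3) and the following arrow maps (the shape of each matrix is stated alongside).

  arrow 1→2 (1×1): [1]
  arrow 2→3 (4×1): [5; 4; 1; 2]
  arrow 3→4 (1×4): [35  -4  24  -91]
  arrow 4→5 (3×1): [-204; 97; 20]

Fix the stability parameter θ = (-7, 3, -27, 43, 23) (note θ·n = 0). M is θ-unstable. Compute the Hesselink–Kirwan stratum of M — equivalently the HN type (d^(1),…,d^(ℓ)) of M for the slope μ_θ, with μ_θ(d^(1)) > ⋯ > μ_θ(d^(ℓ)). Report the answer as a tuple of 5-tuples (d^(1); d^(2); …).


Interval decomposition of M: I[1,5], I[3,3]^3, I[5,5]^2.
HN type (ℓ=4): μ^(1)=33; μ^(2)=23; μ^(3)=-31/3; μ^(4)=-27

((0, 0, 0, 1, 1); (0, 0, 0, 0, 2); (1, 1, 1, 0, 0); (0, 0, 3, 0, 0))


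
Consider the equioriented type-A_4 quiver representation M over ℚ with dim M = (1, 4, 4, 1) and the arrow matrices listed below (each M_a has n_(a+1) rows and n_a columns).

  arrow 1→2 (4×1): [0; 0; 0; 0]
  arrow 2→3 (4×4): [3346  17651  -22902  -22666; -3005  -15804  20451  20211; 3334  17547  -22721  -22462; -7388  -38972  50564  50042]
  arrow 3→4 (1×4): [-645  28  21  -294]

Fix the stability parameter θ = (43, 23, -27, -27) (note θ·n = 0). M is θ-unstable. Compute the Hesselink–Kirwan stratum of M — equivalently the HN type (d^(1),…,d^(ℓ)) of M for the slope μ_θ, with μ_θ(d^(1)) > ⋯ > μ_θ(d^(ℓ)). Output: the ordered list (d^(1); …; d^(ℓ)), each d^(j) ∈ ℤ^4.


Interval decomposition of M: I[1,1], I[2,3]^3, I[2,4].
HN type (ℓ=3): μ^(1)=43; μ^(2)=-2; μ^(3)=-31/3

((1, 0, 0, 0); (0, 3, 3, 0); (0, 1, 1, 1))


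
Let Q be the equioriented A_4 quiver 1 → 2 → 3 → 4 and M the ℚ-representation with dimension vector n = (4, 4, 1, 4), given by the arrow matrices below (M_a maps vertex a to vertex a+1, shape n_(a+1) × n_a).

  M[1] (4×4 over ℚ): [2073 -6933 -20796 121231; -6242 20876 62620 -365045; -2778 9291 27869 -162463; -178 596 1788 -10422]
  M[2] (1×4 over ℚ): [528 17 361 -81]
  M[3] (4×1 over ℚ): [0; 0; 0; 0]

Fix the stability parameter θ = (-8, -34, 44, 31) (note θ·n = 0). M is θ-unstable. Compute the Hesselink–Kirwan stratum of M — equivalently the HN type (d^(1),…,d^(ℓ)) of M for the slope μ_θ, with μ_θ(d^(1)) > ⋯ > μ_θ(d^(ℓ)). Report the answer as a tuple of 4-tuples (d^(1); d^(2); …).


Interval decomposition of M: I[1,2]^3, I[1,3], I[4,4]^4.
HN type (ℓ=3): μ^(1)=44; μ^(2)=31; μ^(3)=-21

((0, 0, 1, 0); (0, 0, 0, 4); (4, 4, 0, 0))


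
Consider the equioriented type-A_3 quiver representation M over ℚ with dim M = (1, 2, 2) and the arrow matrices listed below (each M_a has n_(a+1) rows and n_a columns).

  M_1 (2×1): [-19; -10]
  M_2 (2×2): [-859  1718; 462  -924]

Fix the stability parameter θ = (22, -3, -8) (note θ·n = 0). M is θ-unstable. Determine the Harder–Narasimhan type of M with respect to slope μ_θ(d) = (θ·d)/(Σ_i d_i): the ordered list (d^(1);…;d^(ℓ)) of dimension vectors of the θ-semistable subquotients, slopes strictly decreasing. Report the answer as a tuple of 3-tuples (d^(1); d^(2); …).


Interval decomposition of M: I[1,3], I[2,2], I[3,3].
HN type (ℓ=3): μ^(1)=11/3; μ^(2)=-3; μ^(3)=-8

((1, 1, 1); (0, 1, 0); (0, 0, 1))


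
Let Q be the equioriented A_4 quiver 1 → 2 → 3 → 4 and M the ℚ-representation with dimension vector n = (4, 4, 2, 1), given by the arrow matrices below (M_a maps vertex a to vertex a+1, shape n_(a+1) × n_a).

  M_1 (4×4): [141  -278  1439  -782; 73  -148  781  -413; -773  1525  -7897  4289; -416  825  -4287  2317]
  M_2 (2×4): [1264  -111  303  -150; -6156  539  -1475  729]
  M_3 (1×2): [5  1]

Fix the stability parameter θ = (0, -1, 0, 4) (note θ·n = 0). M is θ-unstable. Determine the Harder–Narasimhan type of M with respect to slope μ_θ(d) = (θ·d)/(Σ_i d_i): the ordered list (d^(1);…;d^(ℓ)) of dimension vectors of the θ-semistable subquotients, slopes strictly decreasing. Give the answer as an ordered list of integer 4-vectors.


Barcode: M ≅ I[1,2]^2, I[1,3], I[1,4]. HN layers by μ_θ (3 steps, strictly decreasing):
  μ^(1)=4; μ^(2)=0; μ^(3)=-1/2

((0, 0, 0, 1); (0, 0, 2, 0); (4, 4, 0, 0))


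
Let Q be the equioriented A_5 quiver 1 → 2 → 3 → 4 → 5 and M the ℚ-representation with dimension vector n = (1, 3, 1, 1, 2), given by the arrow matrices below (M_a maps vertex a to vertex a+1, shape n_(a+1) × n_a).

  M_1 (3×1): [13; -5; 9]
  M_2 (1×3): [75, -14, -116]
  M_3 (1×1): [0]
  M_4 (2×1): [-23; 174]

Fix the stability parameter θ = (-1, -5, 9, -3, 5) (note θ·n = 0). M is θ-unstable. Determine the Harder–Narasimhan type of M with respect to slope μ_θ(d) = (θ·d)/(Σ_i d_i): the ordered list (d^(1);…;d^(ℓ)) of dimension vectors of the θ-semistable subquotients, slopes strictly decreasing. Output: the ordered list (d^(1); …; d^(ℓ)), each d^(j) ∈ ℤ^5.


Via rank(M_{q-1}∘⋯∘M_p): M ≅ I[1,3], I[2,2]^2, I[4,5], I[5,5].
μ_θ-semistable layers: μ^(1)=9; μ^(2)=5; μ^(3)=-3; μ^(4)=-5

((0, 0, 1, 0, 0); (0, 0, 0, 0, 2); (1, 1, 0, 1, 0); (0, 2, 0, 0, 0))


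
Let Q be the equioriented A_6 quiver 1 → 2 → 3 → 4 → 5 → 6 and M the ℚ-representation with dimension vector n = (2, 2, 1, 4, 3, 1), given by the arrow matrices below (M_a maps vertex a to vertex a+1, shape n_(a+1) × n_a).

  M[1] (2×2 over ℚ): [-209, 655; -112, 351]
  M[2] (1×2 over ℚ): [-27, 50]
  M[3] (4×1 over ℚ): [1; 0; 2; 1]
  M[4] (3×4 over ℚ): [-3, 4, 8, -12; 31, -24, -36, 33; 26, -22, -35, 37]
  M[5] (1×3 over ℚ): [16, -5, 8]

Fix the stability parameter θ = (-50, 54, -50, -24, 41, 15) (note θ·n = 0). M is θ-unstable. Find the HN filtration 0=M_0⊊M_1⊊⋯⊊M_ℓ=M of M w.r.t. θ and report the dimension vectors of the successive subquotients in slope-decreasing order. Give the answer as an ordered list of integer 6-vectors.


Barcode: M ≅ I[1,2], I[1,5], I[4,4], I[4,5], I[4,6]. HN layers by μ_θ (6 steps, strictly decreasing):
  μ^(1)=54; μ^(2)=41; μ^(3)=28; μ^(4)=-20/3; μ^(5)=-24; μ^(6)=-50

((0, 1, 0, 0, 0, 0); (0, 0, 0, 0, 2, 0); (0, 0, 0, 0, 1, 1); (0, 1, 1, 1, 0, 0); (0, 0, 0, 3, 0, 0); (2, 0, 0, 0, 0, 0))


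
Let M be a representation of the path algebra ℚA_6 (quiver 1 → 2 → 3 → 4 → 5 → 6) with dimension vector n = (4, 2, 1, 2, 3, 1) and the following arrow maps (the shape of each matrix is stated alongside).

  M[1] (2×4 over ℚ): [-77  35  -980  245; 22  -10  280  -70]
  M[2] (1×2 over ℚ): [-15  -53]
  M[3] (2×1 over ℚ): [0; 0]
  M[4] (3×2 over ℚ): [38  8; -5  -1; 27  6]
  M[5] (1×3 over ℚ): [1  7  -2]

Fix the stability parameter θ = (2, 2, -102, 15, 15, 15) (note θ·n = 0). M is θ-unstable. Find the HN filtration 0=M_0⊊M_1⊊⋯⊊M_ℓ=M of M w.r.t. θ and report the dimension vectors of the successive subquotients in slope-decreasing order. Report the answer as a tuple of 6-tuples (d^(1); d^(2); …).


Interval decomposition of M: I[1,1]^3, I[1,3], I[2,2], I[4,5], I[4,6], I[5,5].
HN type (ℓ=3): μ^(1)=15; μ^(2)=2; μ^(3)=-98/3

((0, 0, 0, 2, 3, 1); (3, 1, 0, 0, 0, 0); (1, 1, 1, 0, 0, 0))


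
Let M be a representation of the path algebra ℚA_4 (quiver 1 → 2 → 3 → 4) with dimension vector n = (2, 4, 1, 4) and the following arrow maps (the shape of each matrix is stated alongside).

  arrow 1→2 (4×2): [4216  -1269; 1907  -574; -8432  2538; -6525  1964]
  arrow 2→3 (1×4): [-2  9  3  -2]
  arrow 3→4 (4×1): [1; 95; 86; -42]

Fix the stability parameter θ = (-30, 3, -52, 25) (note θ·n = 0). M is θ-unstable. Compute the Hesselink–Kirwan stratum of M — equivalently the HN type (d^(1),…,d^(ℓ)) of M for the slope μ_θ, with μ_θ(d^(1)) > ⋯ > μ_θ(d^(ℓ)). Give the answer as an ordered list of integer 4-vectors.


Via rank(M_{q-1}∘⋯∘M_p): M ≅ I[1,2], I[1,4], I[2,2]^2, I[4,4]^3.
μ_θ-semistable layers: μ^(1)=25; μ^(2)=3; μ^(3)=-49/2; μ^(4)=-30

((0, 0, 0, 4); (0, 3, 0, 0); (0, 1, 1, 0); (2, 0, 0, 0))


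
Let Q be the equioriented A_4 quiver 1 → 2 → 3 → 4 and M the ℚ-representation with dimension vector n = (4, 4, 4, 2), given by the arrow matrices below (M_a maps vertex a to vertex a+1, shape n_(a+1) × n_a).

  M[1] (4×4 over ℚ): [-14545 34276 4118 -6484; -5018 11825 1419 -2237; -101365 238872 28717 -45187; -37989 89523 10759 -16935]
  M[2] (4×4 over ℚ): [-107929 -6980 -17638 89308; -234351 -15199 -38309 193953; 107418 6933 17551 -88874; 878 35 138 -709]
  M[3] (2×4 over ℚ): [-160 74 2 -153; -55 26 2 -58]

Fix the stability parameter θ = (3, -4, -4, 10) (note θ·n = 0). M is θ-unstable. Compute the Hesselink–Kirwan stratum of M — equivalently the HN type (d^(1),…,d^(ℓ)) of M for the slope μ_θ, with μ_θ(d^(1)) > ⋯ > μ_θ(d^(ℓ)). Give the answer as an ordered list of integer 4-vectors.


Interval decomposition of M: I[1,1], I[1,3]^2, I[1,4], I[2,4].
HN type (ℓ=4): μ^(1)=10; μ^(2)=3; μ^(3)=-5/3; μ^(4)=-4

((0, 0, 0, 2); (1, 0, 0, 0); (3, 3, 3, 0); (0, 1, 1, 0))


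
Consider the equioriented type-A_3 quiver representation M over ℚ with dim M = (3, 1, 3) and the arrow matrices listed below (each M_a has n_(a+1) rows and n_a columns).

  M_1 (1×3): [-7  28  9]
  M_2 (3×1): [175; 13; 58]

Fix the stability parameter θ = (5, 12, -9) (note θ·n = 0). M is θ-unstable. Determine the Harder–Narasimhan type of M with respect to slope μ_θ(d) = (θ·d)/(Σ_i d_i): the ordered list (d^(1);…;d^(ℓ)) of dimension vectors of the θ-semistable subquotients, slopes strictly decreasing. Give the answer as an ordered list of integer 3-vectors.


Interval decomposition of M: I[1,1]^2, I[1,3], I[3,3]^2.
HN type (ℓ=3): μ^(1)=5; μ^(2)=8/3; μ^(3)=-9

((2, 0, 0); (1, 1, 1); (0, 0, 2))


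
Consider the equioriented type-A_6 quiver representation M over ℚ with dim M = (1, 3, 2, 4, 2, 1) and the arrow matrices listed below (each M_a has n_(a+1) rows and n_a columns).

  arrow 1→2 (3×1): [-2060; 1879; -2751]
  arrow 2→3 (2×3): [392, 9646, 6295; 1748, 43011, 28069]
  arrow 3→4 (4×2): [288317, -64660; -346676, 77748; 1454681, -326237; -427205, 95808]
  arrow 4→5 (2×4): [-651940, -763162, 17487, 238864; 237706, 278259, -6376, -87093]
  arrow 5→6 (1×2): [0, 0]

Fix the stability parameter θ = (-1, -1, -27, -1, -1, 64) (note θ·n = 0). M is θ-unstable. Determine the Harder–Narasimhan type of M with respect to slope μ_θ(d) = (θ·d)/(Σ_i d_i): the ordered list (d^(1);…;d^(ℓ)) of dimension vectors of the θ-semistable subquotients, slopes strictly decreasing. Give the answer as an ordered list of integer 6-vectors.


Via rank(M_{q-1}∘⋯∘M_p): M ≅ I[1,5], I[2,2], I[2,5], I[4,4]^2, I[6,6].
μ_θ-semistable layers: μ^(1)=64; μ^(2)=-1; μ^(3)=-29/3; μ^(4)=-14

((0, 0, 0, 0, 0, 1); (0, 1, 0, 4, 2, 0); (1, 1, 1, 0, 0, 0); (0, 1, 1, 0, 0, 0))


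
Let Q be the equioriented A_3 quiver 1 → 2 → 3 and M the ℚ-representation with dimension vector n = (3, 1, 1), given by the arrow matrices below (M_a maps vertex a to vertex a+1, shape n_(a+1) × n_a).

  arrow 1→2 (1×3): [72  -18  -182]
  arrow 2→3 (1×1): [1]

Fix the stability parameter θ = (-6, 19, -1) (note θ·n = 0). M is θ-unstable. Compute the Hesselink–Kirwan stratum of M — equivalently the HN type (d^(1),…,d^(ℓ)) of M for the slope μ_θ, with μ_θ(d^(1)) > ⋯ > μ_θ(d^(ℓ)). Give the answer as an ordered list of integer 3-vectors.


Interval decomposition of M: I[1,1]^2, I[1,3].
HN type (ℓ=2): μ^(1)=9; μ^(2)=-6

((0, 1, 1); (3, 0, 0))


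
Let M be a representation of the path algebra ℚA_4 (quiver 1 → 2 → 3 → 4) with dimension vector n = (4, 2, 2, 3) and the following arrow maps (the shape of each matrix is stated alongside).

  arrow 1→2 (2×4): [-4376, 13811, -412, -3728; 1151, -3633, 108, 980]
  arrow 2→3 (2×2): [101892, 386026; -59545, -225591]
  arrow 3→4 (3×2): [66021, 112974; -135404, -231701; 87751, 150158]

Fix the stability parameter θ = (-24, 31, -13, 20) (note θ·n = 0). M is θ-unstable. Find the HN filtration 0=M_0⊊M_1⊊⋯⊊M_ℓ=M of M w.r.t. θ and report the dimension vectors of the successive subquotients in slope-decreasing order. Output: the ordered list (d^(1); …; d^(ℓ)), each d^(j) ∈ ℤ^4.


Via rank(M_{q-1}∘⋯∘M_p): M ≅ I[1,1]^2, I[1,4]^2, I[4,4].
μ_θ-semistable layers: μ^(1)=20; μ^(2)=9; μ^(3)=-24

((0, 0, 0, 3); (0, 2, 2, 0); (4, 0, 0, 0))


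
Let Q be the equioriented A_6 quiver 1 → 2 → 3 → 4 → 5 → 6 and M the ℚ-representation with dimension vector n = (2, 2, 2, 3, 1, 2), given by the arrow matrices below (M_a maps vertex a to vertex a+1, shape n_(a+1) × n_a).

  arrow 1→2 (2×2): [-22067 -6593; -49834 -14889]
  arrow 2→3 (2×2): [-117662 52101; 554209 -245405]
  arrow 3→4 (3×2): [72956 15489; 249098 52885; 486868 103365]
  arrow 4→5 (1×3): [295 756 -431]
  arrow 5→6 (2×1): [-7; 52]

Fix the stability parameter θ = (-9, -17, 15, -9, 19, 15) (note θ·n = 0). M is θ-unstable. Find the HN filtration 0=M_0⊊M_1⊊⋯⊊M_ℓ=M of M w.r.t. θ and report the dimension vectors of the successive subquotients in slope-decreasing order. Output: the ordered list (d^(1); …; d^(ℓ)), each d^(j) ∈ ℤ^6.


Interval decomposition of M: I[1,4]^2, I[4,6], I[6,6].
HN type (ℓ=5): μ^(1)=17; μ^(2)=15; μ^(3)=3; μ^(4)=-9; μ^(5)=-13

((0, 0, 0, 0, 1, 1); (0, 0, 0, 0, 0, 1); (0, 0, 2, 2, 0, 0); (0, 0, 0, 1, 0, 0); (2, 2, 0, 0, 0, 0))


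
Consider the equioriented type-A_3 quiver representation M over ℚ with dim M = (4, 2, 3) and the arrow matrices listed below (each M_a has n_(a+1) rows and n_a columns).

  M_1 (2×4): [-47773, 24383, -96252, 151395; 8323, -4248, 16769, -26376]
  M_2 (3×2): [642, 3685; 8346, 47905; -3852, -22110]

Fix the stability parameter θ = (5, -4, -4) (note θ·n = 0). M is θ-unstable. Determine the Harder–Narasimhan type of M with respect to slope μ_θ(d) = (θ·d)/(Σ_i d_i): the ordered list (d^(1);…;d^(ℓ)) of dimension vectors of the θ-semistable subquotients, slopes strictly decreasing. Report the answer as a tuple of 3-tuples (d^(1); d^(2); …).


Interval decomposition of M: I[1,1]^2, I[1,2], I[1,3], I[3,3]^2.
HN type (ℓ=4): μ^(1)=5; μ^(2)=1/2; μ^(3)=-1; μ^(4)=-4

((2, 0, 0); (1, 1, 0); (1, 1, 1); (0, 0, 2))


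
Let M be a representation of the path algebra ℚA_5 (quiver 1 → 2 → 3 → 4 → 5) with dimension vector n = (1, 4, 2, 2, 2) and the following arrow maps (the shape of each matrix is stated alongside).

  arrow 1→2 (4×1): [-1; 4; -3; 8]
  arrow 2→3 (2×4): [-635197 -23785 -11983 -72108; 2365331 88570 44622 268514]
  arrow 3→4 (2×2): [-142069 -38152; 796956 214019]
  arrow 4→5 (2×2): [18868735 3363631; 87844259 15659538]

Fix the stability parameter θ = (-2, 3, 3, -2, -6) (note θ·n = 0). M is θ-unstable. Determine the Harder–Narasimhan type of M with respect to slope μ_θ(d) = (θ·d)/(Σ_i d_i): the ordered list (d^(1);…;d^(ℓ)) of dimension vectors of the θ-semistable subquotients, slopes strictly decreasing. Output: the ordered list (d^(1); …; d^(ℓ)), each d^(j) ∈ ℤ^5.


Barcode: M ≅ I[1,5], I[2,2]^2, I[2,5]. HN layers by μ_θ (3 steps, strictly decreasing):
  μ^(1)=3; μ^(2)=-1/2; μ^(3)=-2

((0, 2, 0, 0, 0); (0, 2, 2, 2, 2); (1, 0, 0, 0, 0))


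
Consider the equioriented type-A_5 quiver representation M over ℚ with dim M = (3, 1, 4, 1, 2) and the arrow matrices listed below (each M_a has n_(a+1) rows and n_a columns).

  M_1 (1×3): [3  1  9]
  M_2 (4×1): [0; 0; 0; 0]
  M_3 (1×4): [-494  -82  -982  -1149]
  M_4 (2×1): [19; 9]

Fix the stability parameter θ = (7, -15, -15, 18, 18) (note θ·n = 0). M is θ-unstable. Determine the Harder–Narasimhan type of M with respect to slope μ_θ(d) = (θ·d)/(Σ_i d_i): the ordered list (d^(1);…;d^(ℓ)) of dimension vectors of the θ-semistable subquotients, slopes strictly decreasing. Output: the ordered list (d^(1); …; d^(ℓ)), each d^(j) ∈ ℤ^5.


Interval decomposition of M: I[1,1]^2, I[1,2], I[3,3]^3, I[3,5], I[5,5].
HN type (ℓ=4): μ^(1)=18; μ^(2)=7; μ^(3)=-4; μ^(4)=-15

((0, 0, 0, 1, 2); (2, 0, 0, 0, 0); (1, 1, 0, 0, 0); (0, 0, 4, 0, 0))


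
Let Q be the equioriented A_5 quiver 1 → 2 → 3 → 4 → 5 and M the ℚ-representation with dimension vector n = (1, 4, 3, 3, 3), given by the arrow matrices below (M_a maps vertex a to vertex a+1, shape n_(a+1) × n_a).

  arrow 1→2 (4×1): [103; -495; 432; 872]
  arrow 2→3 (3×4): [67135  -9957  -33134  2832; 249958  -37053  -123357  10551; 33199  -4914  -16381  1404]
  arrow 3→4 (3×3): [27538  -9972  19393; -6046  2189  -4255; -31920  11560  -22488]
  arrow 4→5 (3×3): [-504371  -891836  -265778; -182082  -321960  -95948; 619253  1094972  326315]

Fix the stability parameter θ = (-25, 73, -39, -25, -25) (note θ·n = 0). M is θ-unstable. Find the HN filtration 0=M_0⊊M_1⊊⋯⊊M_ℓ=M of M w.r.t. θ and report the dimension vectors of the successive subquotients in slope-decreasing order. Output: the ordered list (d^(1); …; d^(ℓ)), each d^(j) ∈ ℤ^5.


Barcode: M ≅ I[1,5], I[2,2], I[2,3], I[2,4], I[4,5], I[5,5]. HN layers by μ_θ (5 steps, strictly decreasing):
  μ^(1)=73; μ^(2)=17; μ^(3)=3; μ^(4)=-4; μ^(5)=-25

((0, 1, 0, 0, 0); (0, 1, 1, 0, 0); (0, 1, 1, 1, 0); (0, 1, 1, 1, 1); (1, 0, 0, 1, 2))


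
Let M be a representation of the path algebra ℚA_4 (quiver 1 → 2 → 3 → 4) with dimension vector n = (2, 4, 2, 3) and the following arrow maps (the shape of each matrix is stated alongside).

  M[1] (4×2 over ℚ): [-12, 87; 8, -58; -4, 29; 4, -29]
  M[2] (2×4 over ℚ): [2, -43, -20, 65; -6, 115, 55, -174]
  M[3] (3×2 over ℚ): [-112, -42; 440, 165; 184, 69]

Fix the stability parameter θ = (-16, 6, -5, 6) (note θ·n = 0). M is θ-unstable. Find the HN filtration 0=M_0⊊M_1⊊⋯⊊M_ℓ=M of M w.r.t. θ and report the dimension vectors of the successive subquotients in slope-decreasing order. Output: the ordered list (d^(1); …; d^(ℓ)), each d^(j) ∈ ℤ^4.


Via rank(M_{q-1}∘⋯∘M_p): M ≅ I[1,1], I[1,4], I[2,2]^2, I[2,3], I[4,4]^2.
μ_θ-semistable layers: μ^(1)=6; μ^(2)=1/2; μ^(3)=-16

((0, 2, 0, 3); (0, 2, 2, 0); (2, 0, 0, 0))
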